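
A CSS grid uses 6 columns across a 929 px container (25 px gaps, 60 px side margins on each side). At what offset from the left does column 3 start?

Take off 120 px of margins, leaving 809 px.
Subtracting 5 gaps of 25 leaves 684 for 6 columns, so c = 114 px.
Each column+gutter stride is 139 px; 2 of them past the 60 px margin is 60 + 278 = 338 px.

338 px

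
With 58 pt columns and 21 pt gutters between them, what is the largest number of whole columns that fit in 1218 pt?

15 columns: 15·58 + 14·21 = 1164 pt ≤ 1218.
16 columns: 1243 pt > 1218. So 15.

15 columns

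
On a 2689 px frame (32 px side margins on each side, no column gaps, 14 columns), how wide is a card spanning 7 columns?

1312.5 px

Subtract both margins: 2689 − 2·32 = 2625 px.
14c = 2625 → c = 187.5 px.
With no column gaps, 7 columns span 7·187.5 = 1312.5 px.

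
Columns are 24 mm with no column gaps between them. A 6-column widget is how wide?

144 mm

With no column gaps, 6 columns span 6·24 = 144 mm.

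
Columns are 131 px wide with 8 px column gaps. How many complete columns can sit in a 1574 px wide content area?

11 columns

Each extra column adds 131 + 8 = 139 px.
(1574 + 8) / 139 = 11.38, so 11 columns fit.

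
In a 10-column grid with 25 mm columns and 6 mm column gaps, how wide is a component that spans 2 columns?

2 columns plus 1 column gap: 50 + 6 = 56 mm.

56 mm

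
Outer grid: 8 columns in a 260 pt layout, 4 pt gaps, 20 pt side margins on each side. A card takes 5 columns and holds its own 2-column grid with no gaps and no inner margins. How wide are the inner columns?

Outer content = 260 − 2·20 = 220 pt.
8 columns + 7 gaps: 8c + 7·4 = 220.
8c = 220 − 28 = 192, so c = 24 pt.
5-column span = 5·24 + 4·4 = 136 pt.
2d = 136 → d = 68 pt.

68 pt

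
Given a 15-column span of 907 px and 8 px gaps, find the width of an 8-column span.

480 px

15c + 14·8 = 907 → 15c = 795 → c = 53 px.
8-column span = 8·53 + 7·8 = 480 px.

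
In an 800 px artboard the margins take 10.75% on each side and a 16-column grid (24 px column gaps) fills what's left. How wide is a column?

Each margin = 10.75% of 800 = 86 px; content = 800 − 2·86 = 628 px.
Subtracting 15 column gaps of 24 leaves 268 for 16 columns, so c = 16.75 px.

16.75 px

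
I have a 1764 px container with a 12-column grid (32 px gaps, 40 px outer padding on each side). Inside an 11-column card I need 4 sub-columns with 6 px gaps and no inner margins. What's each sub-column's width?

380.75 px

Outer content = 1764 − 2·40 = 1684 px.
12c + 11·32 = 1684 → 12c = 1332 → c = 111 px.
11 columns plus 10 gaps: 1221 + 320 = 1541 px.
4d + 3·6 = 1541 → 4d = 1523 → d = 380.75 px.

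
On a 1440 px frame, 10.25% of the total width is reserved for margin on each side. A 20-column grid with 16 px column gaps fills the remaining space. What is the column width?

42.04 px

Each margin = 10.25% of 1440 = 147.6 px; content = 1440 − 2·147.6 = 1144.8 px.
Subtracting 19 column gaps of 16 leaves 840.8 for 20 columns, so c = 42.04 px.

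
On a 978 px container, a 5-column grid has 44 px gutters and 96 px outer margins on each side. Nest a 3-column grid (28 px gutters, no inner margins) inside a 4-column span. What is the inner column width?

188 px

Take off 192 px of margins, leaving 786 px.
786 − 4·44 = 610; ÷5 gives c = 122 px.
4-column span = 4·122 + 3·44 = 620 px.
3 columns + 2 gutters: 3d + 2·28 = 620.
3d = 620 − 56 = 564, so d = 188 px.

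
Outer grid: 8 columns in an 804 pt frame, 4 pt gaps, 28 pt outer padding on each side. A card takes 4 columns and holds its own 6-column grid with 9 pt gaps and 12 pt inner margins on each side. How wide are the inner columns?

Inside the margins: 804 − 56 = 748 pt.
8 columns + 7 gaps: 8c + 7·4 = 748.
8c = 748 − 28 = 720, so c = 90 pt.
4 columns plus 3 gaps: 360 + 12 = 372 pt.
Inner content = 372 − 2·12 = 348 pt.
6 columns + 5 gaps: 6d + 5·9 = 348.
6d = 348 − 45 = 303, so d = 50.5 pt.

50.5 pt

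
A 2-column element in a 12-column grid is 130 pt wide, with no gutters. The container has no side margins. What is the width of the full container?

2c = 130 → c = 65 pt.
Summing: 780 = 780 pt.

780 pt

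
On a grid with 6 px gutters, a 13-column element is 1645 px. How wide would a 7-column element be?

883 px

13 columns + 12 gutters: 13c + 12·6 = 1645.
13c = 1645 − 72 = 1573, so c = 121 px.
Span of 7: 7·121 + 6·6 = 847 + 36 = 883 px.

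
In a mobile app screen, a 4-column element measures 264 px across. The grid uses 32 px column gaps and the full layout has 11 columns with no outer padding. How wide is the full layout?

4c + 3·32 = 264 → 4c = 168 → c = 42 px.
Summing: 462 + 320 = 782 px.

782 px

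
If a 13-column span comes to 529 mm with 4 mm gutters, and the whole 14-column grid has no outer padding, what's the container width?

570 mm

Subtracting 12 gutters of 4 leaves 481 for 13 columns, so c = 37 mm.
Container = 14·37 + 13·4 = 518 + 52 = 570 mm.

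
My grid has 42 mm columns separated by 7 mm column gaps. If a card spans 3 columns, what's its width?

140 mm

3 columns plus 2 column gaps: 126 + 14 = 140 mm.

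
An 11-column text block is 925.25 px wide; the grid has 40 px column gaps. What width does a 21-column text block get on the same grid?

1802.75 px

11 columns + 10 column gaps: 11c + 10·40 = 925.25.
11c = 925.25 − 400 = 525.25, so c = 47.75 px.
Span of 21: 21·47.75 + 20·40 = 1002.75 + 800 = 1802.75 px.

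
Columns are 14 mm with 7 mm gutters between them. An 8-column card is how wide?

8 columns plus 7 gutters: 112 + 49 = 161 mm.

161 mm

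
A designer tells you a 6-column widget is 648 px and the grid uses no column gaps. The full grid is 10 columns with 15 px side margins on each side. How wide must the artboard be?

1110 px

6c = 648 → c = 108 px.
Summing: 30 + 1080 = 1110 px.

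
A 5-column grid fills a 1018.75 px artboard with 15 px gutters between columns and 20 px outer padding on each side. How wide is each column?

183.75 px

Take off 40 px of margins, leaving 978.75 px.
Subtracting 4 gutters of 15 leaves 918.75 for 5 columns, so c = 183.75 px.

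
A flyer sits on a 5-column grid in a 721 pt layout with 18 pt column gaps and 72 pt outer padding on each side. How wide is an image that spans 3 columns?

339 pt

Take off 144 pt of margins, leaving 577 pt.
577 − 4·18 = 505; ÷5 gives c = 101 pt.
Span of 3: 3·101 + 2·18 = 303 + 36 = 339 pt.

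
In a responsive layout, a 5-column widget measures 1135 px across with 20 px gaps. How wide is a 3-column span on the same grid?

673 px

Subtracting 4 gaps of 20 leaves 1055 for 5 columns, so c = 211 px.
Span of 3: 3·211 + 2·20 = 633 + 40 = 673 px.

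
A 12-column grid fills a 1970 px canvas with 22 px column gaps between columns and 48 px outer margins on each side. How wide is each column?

Take off 96 px of margins, leaving 1874 px.
Subtracting 11 column gaps of 22 leaves 1632 for 12 columns, so c = 136 px.

136 px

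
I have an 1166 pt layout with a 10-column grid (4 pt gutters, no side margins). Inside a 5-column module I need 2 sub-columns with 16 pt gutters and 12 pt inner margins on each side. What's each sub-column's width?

270.5 pt

Subtracting 9 gutters of 4 leaves 1130 for 10 columns, so c = 113 pt.
5 columns plus 4 gutters: 565 + 16 = 581 pt.
Inner content = 581 − 2·12 = 557 pt.
2d + 1·16 = 557 → 2d = 541 → d = 270.5 pt.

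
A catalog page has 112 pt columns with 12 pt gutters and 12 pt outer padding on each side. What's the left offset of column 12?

1376 pt

Before column 12: the margin + 11 columns + 11 gutters.
Offset = 12 + 11·(112 + 12) = 12 + 1364 = 1376 pt.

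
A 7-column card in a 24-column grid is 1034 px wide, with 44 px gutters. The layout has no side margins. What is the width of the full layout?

3652 px

7 columns + 6 gutters: 7c + 6·44 = 1034.
7c = 1034 − 264 = 770, so c = 110 px.
Total width: 24·110 + 23·44 = 3652 px.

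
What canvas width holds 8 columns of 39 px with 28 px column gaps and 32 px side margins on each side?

572 px

Canvas = 2·32 + 8·39 + 7·28 = 64 + 312 + 196 = 572 px.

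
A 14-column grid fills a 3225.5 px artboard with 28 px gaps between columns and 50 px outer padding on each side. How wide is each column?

197.25 px

Subtract both margins: 3225.5 − 2·50 = 3125.5 px.
14 columns + 13 gaps: 14c + 13·28 = 3125.5.
14c = 3125.5 − 364 = 2761.5, so c = 197.25 px.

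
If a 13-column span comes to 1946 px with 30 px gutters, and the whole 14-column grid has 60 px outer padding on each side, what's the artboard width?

13c + 12·30 = 1946 → 13c = 1586 → c = 122 px.
Total width: 2·60 + 14·122 + 13·30 = 2218 px.

2218 px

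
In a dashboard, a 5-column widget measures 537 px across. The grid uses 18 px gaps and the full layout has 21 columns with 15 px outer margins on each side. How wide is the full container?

2343 px

537 − 4·18 = 465; ÷5 gives c = 93 px.
Container = 2·15 + 21·93 + 20·18 = 30 + 1953 + 360 = 2343 px.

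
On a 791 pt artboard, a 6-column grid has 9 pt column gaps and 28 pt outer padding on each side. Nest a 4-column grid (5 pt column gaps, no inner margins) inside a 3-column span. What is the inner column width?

87 pt

Outer content = 791 − 2·28 = 735 pt.
735 − 5·9 = 690; ÷6 gives c = 115 pt.
Span of 3: 3·115 + 2·9 = 345 + 18 = 363 pt.
4 columns + 3 column gaps: 4d + 3·5 = 363.
4d = 363 − 15 = 348, so d = 87 pt.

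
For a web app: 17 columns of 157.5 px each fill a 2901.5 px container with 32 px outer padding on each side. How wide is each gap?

10 px

Take off 64 px of margins, leaving 2837.5 px.
17·157.5 + 16g = 2837.5 → 16g = 160 → g = 10 px.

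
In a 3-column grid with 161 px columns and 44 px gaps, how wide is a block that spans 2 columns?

366 px

2-column span = 2·161 + 1·44 = 366 px.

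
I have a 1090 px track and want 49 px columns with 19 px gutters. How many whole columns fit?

16 columns

k columns need k·49 + (k−1)·19 = k·68 − 19.
k·68 − 19 ≤ 1090 → k ≤ 1109 / 68 ≈ 16.31, so k = 16.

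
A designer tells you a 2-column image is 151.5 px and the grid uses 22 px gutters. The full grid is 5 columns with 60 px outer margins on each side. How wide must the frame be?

531.75 px

Subtracting 1 gutter of 22 leaves 129.5 for 2 columns, so c = 64.75 px.
Adding margins, columns and gutters: 120 + 323.75 + 88 = 531.75 px.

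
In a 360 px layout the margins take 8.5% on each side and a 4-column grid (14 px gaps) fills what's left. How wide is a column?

64.2 px

Margins: 8.5% × 360 = 30.6 px each, so content = 360 − 61.2 = 298.8 px.
4 columns + 3 gaps: 4c + 3·14 = 298.8.
4c = 298.8 − 42 = 256.8, so c = 64.2 px.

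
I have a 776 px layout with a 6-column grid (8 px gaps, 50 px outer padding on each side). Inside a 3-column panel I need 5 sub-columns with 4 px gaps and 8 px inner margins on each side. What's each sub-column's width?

60.4 px

Take off 100 px of margins, leaving 676 px.
676 − 5·8 = 636; ÷6 gives c = 106 px.
3 columns plus 2 gaps: 318 + 16 = 334 px.
Inner content = 334 − 2·8 = 318 px.
5d + 4·4 = 318 → 5d = 302 → d = 60.4 px.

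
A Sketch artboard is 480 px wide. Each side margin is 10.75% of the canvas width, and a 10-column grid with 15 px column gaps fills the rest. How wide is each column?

480 × (1 − 2·10.75%) = 480 × 78.5% = 376.8 px for the columns.
Subtracting 9 column gaps of 15 leaves 241.8 for 10 columns, so c = 24.18 px.

24.18 px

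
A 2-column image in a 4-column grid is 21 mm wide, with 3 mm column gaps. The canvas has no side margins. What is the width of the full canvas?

45 mm

Subtracting 1 column gap of 3 leaves 18 for 2 columns, so c = 9 mm.
Total width: 4·9 + 3·3 = 45 mm.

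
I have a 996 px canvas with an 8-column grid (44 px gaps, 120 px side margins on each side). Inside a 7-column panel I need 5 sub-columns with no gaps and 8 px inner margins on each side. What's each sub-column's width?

Inside the margins: 996 − 240 = 756 px.
756 − 7·44 = 448; ÷8 gives c = 56 px.
Span of 7: 7·56 + 6·44 = 392 + 264 = 656 px.
Inner content = 656 − 2·8 = 640 px.
640 / 5 = 128 px per column.

128 px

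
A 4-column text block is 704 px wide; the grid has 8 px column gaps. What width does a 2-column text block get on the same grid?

704 − 3·8 = 680; ÷4 gives c = 170 px.
2 columns plus 1 column gap: 340 + 8 = 348 px.

348 px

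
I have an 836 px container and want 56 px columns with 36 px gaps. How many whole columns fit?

9 columns

9 columns: 9·56 + 8·36 = 792 px ≤ 836.
10 columns: 884 px > 836. So 9.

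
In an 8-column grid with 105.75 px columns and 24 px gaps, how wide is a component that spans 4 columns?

4 columns plus 3 gaps: 423 + 72 = 495 px.

495 px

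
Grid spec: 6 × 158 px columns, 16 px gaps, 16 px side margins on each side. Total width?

Total width: 2·16 + 6·158 + 5·16 = 1060 px.

1060 px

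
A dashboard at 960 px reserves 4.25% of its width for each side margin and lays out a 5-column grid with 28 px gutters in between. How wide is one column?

153.28 px

Margins: 4.25% × 960 = 40.8 px each, so content = 960 − 81.6 = 878.4 px.
5c + 4·28 = 878.4 → 5c = 766.4 → c = 153.28 px.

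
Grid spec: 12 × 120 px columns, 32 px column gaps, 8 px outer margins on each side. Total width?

1808 px

Canvas = 2·8 + 12·120 + 11·32 = 16 + 1440 + 352 = 1808 px.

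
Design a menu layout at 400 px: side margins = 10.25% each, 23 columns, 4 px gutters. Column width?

10 px

400 × (1 − 2·10.25%) = 400 × 79.5% = 318 px for the columns.
23 columns + 22 gutters: 23c + 22·4 = 318.
23c = 318 − 88 = 230, so c = 10 px.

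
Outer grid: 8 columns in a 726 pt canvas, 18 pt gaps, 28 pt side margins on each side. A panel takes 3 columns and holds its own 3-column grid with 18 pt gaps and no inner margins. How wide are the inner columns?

Outer content = 726 − 2·28 = 670 pt.
8c + 7·18 = 670 → 8c = 544 → c = 68 pt.
3 columns plus 2 gaps: 204 + 36 = 240 pt.
3 columns + 2 gaps: 3d + 2·18 = 240.
3d = 240 − 36 = 204, so d = 68 pt.

68 pt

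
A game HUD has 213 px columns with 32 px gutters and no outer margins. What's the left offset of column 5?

980 px

Before column 5: 4 columns + 4 gutters.
Offset = 4·(213 + 32) = 4·245 = 980 px.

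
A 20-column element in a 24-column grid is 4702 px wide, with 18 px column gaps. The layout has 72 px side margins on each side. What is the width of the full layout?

4702 − 19·18 = 4360; ÷20 gives c = 218 px.
Layout = 2·72 + 24·218 + 23·18 = 144 + 5232 + 414 = 5790 px.

5790 px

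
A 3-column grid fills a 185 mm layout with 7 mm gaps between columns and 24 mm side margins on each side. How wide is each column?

Content width = 185 − 2·24 = 137 mm.
Subtracting 2 gaps of 7 leaves 123 for 3 columns, so c = 41 mm.

41 mm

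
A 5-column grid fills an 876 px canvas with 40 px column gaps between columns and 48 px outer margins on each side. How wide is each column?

Subtract both margins: 876 − 2·48 = 780 px.
Subtracting 4 column gaps of 40 leaves 620 for 5 columns, so c = 124 px.

124 px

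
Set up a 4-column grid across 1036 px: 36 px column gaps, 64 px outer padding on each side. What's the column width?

200 px

Content width = 1036 − 2·64 = 908 px.
4 columns + 3 column gaps: 4c + 3·36 = 908.
4c = 908 − 108 = 800, so c = 200 px.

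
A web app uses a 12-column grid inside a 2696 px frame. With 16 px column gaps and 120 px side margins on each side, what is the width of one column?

190 px

Content width = 2696 − 2·120 = 2456 px.
2456 − 11·16 = 2280; ÷12 gives c = 190 px.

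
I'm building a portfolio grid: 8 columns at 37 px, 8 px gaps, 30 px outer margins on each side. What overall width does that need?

Total width: 2·30 + 8·37 + 7·8 = 412 px.

412 px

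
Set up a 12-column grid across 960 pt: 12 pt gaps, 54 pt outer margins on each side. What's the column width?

60 pt

Subtract both margins: 960 − 2·54 = 852 pt.
12c + 11·12 = 852 → 12c = 720 → c = 60 pt.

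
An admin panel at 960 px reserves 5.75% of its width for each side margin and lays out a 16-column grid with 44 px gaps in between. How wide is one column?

Each margin = 5.75% of 960 = 55.2 px; content = 960 − 2·55.2 = 849.6 px.
16 columns + 15 gaps: 16c + 15·44 = 849.6.
16c = 849.6 − 660 = 189.6, so c = 11.85 px.

11.85 px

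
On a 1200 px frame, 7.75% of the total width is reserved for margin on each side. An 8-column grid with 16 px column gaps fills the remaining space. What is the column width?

Each margin = 7.75% of 1200 = 93 px; content = 1200 − 2·93 = 1014 px.
1014 − 7·16 = 902; ÷8 gives c = 112.75 px.

112.75 px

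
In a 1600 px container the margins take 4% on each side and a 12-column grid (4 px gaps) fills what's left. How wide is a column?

Each margin = 4% of 1600 = 64 px; content = 1600 − 2·64 = 1472 px.
Subtracting 11 gaps of 4 leaves 1428 for 12 columns, so c = 119 px.

119 px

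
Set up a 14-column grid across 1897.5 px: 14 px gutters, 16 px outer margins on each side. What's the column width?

120.25 px

Inside the margins: 1897.5 − 32 = 1865.5 px.
14c + 13·14 = 1865.5 → 14c = 1683.5 → c = 120.25 px.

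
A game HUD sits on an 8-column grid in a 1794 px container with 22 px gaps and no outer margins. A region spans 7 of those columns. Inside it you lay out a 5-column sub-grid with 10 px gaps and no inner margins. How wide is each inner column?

305.4 px

8 columns + 7 gaps: 8c + 7·22 = 1794.
8c = 1794 − 154 = 1640, so c = 205 px.
7-column span = 7·205 + 6·22 = 1567 px.
5d + 4·10 = 1567 → 5d = 1527 → d = 305.4 px.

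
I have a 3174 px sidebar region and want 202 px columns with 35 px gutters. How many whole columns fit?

13 columns

13 columns: 13·202 + 12·35 = 3046 px ≤ 3174.
14 columns: 3283 px > 3174. So 13.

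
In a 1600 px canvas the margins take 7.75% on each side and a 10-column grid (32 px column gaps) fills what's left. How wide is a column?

Each margin = 7.75% of 1600 = 124 px; content = 1600 − 2·124 = 1352 px.
1352 − 9·32 = 1064; ÷10 gives c = 106.4 px.

106.4 px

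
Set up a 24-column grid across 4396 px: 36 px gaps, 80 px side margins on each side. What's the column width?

Inside the margins: 4396 − 160 = 4236 px.
Subtracting 23 gaps of 36 leaves 3408 for 24 columns, so c = 142 px.

142 px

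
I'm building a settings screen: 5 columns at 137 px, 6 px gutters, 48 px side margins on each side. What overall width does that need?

805 px

Total width: 2·48 + 5·137 + 4·6 = 805 px.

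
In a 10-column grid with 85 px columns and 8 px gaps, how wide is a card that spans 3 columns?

271 px

3-column span = 3·85 + 2·8 = 271 px.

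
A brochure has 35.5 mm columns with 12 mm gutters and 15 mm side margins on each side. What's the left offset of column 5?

Before column 5: the margin + 4 columns + 4 gutters.
Offset = 15 + 4·(35.5 + 12) = 15 + 190 = 205 mm.

205 mm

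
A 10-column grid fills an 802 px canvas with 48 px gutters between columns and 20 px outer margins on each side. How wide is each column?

Content width = 802 − 2·20 = 762 px.
10 columns + 9 gutters: 10c + 9·48 = 762.
10c = 762 − 432 = 330, so c = 33 px.

33 px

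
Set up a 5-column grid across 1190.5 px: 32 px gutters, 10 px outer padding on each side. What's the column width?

Subtract both margins: 1190.5 − 2·10 = 1170.5 px.
Subtracting 4 gutters of 32 leaves 1042.5 for 5 columns, so c = 208.5 px.

208.5 px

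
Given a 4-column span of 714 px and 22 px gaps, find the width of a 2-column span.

Subtracting 3 gaps of 22 leaves 648 for 4 columns, so c = 162 px.
Span of 2: 2·162 + 1·22 = 324 + 22 = 346 px.

346 px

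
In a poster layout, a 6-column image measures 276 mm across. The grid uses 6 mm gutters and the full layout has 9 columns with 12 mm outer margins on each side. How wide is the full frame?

441 mm

6 columns + 5 gutters: 6c + 5·6 = 276.
6c = 276 − 30 = 246, so c = 41 mm.
Frame = 2·12 + 9·41 + 8·6 = 24 + 369 + 48 = 441 mm.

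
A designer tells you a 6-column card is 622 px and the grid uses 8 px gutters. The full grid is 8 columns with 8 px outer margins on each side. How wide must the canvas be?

848 px

622 − 5·8 = 582; ÷6 gives c = 97 px.
Adding margins, columns and gutters: 16 + 776 + 56 = 848 px.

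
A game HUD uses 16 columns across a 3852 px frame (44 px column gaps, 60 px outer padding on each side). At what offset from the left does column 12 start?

2656 px

Inside the margins: 3852 − 120 = 3732 px.
Subtracting 15 column gaps of 44 leaves 3072 for 16 columns, so c = 192 px.
Before column 12: the margin + 11 columns + 11 column gaps.
Offset = 60 + 11·(192 + 44) = 60 + 2596 = 2656 px.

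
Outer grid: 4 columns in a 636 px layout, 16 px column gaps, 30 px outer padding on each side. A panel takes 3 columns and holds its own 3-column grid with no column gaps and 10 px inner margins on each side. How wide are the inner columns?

136 px

Outer content = 636 − 2·30 = 576 px.
4 columns + 3 column gaps: 4c + 3·16 = 576.
4c = 576 − 48 = 528, so c = 132 px.
3-column span = 3·132 + 2·16 = 428 px.
Inner content = 428 − 2·10 = 408 px.
3d = 408 → d = 136 px.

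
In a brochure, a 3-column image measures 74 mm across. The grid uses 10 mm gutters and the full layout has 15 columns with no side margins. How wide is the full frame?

Subtracting 2 gutters of 10 leaves 54 for 3 columns, so c = 18 mm.
Summing: 270 + 140 = 410 mm.

410 mm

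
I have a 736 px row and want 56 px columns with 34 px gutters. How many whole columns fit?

8 columns

8 columns: 8·56 + 7·34 = 686 px ≤ 736.
9 columns: 776 px > 736. So 8.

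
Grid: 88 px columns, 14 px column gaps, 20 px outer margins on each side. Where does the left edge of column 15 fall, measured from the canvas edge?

1448 px

Each column+gutter stride is 102 px; 14 of them past the 20 px margin is 20 + 1428 = 1448 px.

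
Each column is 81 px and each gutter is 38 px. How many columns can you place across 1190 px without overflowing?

k columns need k·81 + (k−1)·38 = k·119 − 38.
k·119 − 38 ≤ 1190 → k ≤ 1228 / 119 ≈ 10.32, so k = 10.

10 columns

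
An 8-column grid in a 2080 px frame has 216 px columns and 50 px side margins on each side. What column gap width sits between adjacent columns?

36 px

Take off 100 px of margins, leaving 1980 px.
8·216 + 7g = 1980 → 7g = 252 → g = 36 px.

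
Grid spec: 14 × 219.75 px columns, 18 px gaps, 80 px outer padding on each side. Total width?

Adding margins, columns and gutters: 160 + 3076.5 + 234 = 3470.5 px.

3470.5 px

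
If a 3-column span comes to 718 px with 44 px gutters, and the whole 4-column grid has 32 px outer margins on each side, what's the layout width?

718 − 2·44 = 630; ÷3 gives c = 210 px.
Adding margins, columns and gutters: 64 + 840 + 132 = 1036 px.

1036 px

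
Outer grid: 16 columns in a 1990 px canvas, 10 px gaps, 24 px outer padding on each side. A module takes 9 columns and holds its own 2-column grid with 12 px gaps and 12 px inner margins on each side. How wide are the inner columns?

Outer content = 1990 − 2·24 = 1942 px.
1942 − 15·10 = 1792; ÷16 gives c = 112 px.
Span of 9: 9·112 + 8·10 = 1008 + 80 = 1088 px.
Inner content = 1088 − 2·12 = 1064 px.
2 columns + 1 gap: 2d + 1·12 = 1064.
2d = 1064 − 12 = 1052, so d = 526 px.

526 px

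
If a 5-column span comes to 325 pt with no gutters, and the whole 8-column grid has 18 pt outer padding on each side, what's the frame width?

556 pt

325 / 5 = 65 pt per column.
Total width: 2·18 + 8·65 = 556 pt.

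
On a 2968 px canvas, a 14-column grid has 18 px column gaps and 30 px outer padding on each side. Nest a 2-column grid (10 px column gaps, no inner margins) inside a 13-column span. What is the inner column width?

Take off 60 px of margins, leaving 2908 px.
Subtracting 13 column gaps of 18 leaves 2674 for 14 columns, so c = 191 px.
Span of 13: 13·191 + 12·18 = 2483 + 216 = 2699 px.
Subtracting 1 column gap of 10 leaves 2689 for 2 columns, so d = 1344.5 px.

1344.5 px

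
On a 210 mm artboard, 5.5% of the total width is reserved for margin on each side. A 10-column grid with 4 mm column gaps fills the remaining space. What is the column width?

15.09 mm

Each margin = 5.5% of 210 = 11.55 mm; content = 210 − 2·11.55 = 186.9 mm.
186.9 − 9·4 = 150.9; ÷10 gives c = 15.09 mm.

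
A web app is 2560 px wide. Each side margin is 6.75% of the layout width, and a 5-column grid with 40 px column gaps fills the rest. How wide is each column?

Each margin = 6.75% of 2560 = 172.8 px; content = 2560 − 2·172.8 = 2214.4 px.
5c + 4·40 = 2214.4 → 5c = 2054.4 → c = 410.88 px.

410.88 px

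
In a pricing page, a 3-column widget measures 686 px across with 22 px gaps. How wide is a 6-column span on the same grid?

1394 px

3c + 2·22 = 686 → 3c = 642 → c = 214 px.
6 columns plus 5 gaps: 1284 + 110 = 1394 px.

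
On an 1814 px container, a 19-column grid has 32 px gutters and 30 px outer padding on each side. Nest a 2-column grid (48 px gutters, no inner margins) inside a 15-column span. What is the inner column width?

Outer content = 1814 − 2·30 = 1754 px.
19 columns + 18 gutters: 19c + 18·32 = 1754.
19c = 1754 − 576 = 1178, so c = 62 px.
15-column span = 15·62 + 14·32 = 1378 px.
Subtracting 1 gutter of 48 leaves 1330 for 2 columns, so d = 665 px.

665 px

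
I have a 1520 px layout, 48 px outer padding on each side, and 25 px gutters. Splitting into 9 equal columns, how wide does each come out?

136 px

Inside the margins: 1520 − 96 = 1424 px.
9 columns + 8 gutters: 9c + 8·25 = 1424.
9c = 1424 − 200 = 1224, so c = 136 px.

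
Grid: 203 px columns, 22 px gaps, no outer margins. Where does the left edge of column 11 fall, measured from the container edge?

2250 px

Each column+gutter stride is 225 px; with no margin, 10 of them is 2250 px.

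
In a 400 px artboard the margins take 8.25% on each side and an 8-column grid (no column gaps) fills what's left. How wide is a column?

41.75 px

Margins: 8.25% × 400 = 33 px each, so content = 400 − 66 = 334 px.
334 / 8 = 41.75 px per column.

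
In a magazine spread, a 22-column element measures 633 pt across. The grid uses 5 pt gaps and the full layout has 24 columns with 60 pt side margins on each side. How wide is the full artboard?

Subtracting 21 gaps of 5 leaves 528 for 22 columns, so c = 24 pt.
Total width: 2·60 + 24·24 + 23·5 = 811 pt.

811 pt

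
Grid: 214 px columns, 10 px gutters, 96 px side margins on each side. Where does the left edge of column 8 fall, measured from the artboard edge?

Column 8 starts at margin + 7·(column + gutter) = 96 + 7·224 = 1664 px.

1664 px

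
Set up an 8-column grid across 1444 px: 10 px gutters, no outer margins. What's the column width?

8c + 7·10 = 1444 → 8c = 1374 → c = 171.75 px.

171.75 px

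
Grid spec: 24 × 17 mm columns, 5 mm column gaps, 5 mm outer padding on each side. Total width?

Artboard = 2·5 + 24·17 + 23·5 = 10 + 408 + 115 = 533 mm.

533 mm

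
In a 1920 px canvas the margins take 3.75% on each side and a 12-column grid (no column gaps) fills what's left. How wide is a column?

Each margin = 3.75% of 1920 = 72 px; content = 1920 − 2·72 = 1776 px.
1776 / 12 = 148 px per column.

148 px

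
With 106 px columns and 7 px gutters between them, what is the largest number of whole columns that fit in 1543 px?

13 columns

Each extra column adds 106 + 7 = 113 px.
(1543 + 7) / 113 = 13.72, so 13 columns fit.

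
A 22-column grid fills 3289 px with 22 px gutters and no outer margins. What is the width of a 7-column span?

3289 − 21·22 = 2827; ÷22 gives c = 128.5 px.
7 columns plus 6 gutters: 899.5 + 132 = 1031.5 px.

1031.5 px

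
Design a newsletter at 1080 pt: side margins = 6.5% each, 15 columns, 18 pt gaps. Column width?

1080 × (1 − 2·6.5%) = 1080 × 87% = 939.6 pt for the columns.
15 columns + 14 gaps: 15c + 14·18 = 939.6.
15c = 939.6 − 252 = 687.6, so c = 45.84 pt.

45.84 pt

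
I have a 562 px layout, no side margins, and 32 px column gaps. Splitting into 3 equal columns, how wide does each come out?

3c + 2·32 = 562 → 3c = 498 → c = 166 px.

166 px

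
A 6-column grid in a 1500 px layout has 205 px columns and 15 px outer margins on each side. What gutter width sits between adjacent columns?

Subtract both margins: 1500 − 2·15 = 1470 px.
6·205 + 5g = 1470 → 5g = 240 → g = 48 px.

48 px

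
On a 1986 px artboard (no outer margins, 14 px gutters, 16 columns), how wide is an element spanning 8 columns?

986 px

16c + 15·14 = 1986 → 16c = 1776 → c = 111 px.
8 columns plus 7 gutters: 888 + 98 = 986 px.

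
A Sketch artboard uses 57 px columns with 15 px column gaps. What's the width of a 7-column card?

489 px

Span of 7: 7·57 + 6·15 = 399 + 90 = 489 px.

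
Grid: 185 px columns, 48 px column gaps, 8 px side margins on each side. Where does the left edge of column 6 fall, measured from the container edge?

Each column+gutter stride is 233 px; 5 of them past the 8 px margin is 8 + 1165 = 1173 px.

1173 px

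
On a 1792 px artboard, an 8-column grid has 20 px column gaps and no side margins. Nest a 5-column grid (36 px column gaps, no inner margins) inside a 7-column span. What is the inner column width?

284.3 px

1792 − 7·20 = 1652; ÷8 gives c = 206.5 px.
Span of 7: 7·206.5 + 6·20 = 1445.5 + 120 = 1565.5 px.
1565.5 − 4·36 = 1421.5; ÷5 gives d = 284.3 px.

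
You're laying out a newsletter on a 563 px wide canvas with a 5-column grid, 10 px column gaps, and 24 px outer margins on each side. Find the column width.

95 px

Content width = 563 − 2·24 = 515 px.
5 columns + 4 column gaps: 5c + 4·10 = 515.
5c = 515 − 40 = 475, so c = 95 px.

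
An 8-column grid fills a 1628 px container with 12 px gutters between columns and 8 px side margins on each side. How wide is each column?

191 px

Inside the margins: 1628 − 16 = 1612 px.
Subtracting 7 gutters of 12 leaves 1528 for 8 columns, so c = 191 px.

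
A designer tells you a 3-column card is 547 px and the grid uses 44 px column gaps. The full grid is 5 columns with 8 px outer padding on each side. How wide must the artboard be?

3 columns + 2 column gaps: 3c + 2·44 = 547.
3c = 547 − 88 = 459, so c = 153 px.
Adding margins, columns and gutters: 16 + 765 + 176 = 957 px.

957 px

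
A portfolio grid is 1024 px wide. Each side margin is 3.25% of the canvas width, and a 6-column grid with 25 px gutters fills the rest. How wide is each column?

138.74 px

Margins: 3.25% × 1024 = 33.28 px each, so content = 1024 − 66.56 = 957.44 px.
957.44 − 5·25 = 832.44; ÷6 gives c = 138.74 px.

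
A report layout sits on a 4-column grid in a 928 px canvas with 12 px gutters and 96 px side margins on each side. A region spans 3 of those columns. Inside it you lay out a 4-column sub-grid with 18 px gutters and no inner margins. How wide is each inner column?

Subtract both margins: 928 − 2·96 = 736 px.
736 − 3·12 = 700; ÷4 gives c = 175 px.
Span of 3: 3·175 + 2·12 = 525 + 24 = 549 px.
4d + 3·18 = 549 → 4d = 495 → d = 123.75 px.

123.75 px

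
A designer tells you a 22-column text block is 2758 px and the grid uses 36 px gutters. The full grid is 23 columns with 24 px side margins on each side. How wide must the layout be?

2933 px

2758 − 21·36 = 2002; ÷22 gives c = 91 px.
Adding margins, columns and gutters: 48 + 2093 + 792 = 2933 px.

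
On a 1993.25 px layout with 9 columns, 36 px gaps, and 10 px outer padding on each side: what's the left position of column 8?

Take off 20 px of margins, leaving 1973.25 px.
9c + 8·36 = 1973.25 → 9c = 1685.25 → c = 187.25 px.
Column 8 starts at margin + 7·(column + gutter) = 10 + 7·223.25 = 1572.75 px.

1572.75 px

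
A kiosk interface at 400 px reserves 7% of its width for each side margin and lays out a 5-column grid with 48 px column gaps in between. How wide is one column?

30.4 px

Margins: 7% × 400 = 28 px each, so content = 400 − 56 = 344 px.
5 columns + 4 column gaps: 5c + 4·48 = 344.
5c = 344 − 192 = 152, so c = 30.4 px.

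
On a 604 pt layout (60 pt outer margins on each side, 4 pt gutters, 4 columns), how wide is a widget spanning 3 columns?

Subtract both margins: 604 − 2·60 = 484 pt.
484 − 3·4 = 472; ÷4 gives c = 118 pt.
Span of 3: 3·118 + 2·4 = 354 + 8 = 362 pt.

362 pt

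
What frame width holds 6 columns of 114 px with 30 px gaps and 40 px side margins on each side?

914 px

Adding margins, columns and gutters: 80 + 684 + 150 = 914 px.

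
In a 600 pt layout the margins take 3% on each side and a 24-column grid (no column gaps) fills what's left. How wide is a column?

Each margin = 3% of 600 = 18 pt; content = 600 − 2·18 = 564 pt.
564 / 24 = 23.5 pt per column.

23.5 pt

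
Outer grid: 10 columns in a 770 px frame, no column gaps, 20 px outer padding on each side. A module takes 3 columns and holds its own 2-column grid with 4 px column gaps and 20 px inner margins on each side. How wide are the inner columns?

Subtract both margins: 770 − 2·20 = 730 px.
730 / 10 = 73 px per column.
3-column span = 3·73 = 219 px.
Inner content = 219 − 2·20 = 179 px.
2d + 1·4 = 179 → 2d = 175 → d = 87.5 px.

87.5 px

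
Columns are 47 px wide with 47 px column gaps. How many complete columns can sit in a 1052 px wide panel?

Each extra column adds 47 + 47 = 94 px.
(1052 + 47) / 94 = 11.69, so 11 columns fit.

11 columns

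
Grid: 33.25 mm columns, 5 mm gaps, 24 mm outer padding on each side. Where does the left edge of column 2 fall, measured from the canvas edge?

Each column+gutter stride is 38.25 mm; 1 of them past the 24 mm margin is 24 + 38.25 = 62.25 mm.

62.25 mm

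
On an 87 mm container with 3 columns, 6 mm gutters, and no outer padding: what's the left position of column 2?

87 − 2·6 = 75; ÷3 gives c = 25 mm.
Each column+gutter stride is 31 mm; with no margin, 1 of them is 31 mm.

31 mm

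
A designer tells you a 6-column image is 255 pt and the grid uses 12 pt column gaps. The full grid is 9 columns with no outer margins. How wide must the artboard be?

388.5 pt

Subtracting 5 column gaps of 12 leaves 195 for 6 columns, so c = 32.5 pt.
Artboard = 9·32.5 + 8·12 = 292.5 + 96 = 388.5 pt.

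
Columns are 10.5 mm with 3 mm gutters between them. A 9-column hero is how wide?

9 columns plus 8 gutters: 94.5 + 24 = 118.5 mm.

118.5 mm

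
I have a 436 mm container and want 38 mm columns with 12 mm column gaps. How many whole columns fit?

Each extra column adds 38 + 12 = 50 mm.
(436 + 12) / 50 = 8.96, so 8 columns fit.

8 columns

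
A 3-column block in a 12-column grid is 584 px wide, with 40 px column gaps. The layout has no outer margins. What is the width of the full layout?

2456 px

3 columns + 2 column gaps: 3c + 2·40 = 584.
3c = 584 − 80 = 504, so c = 168 px.
Total width: 12·168 + 11·40 = 2456 px.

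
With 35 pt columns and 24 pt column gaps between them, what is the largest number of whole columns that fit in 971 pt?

k columns need k·35 + (k−1)·24 = k·59 − 24.
k·59 − 24 ≤ 971 → k ≤ 995 / 59 ≈ 16.86, so k = 16.

16 columns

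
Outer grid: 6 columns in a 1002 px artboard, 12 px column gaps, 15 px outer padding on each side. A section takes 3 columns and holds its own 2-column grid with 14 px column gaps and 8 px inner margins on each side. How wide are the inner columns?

225 px

Outer content = 1002 − 2·15 = 972 px.
6c + 5·12 = 972 → 6c = 912 → c = 152 px.
Span of 3: 3·152 + 2·12 = 456 + 24 = 480 px.
Inner content = 480 − 2·8 = 464 px.
Subtracting 1 column gap of 14 leaves 450 for 2 columns, so d = 225 px.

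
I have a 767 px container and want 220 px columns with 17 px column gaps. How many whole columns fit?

3 columns

Each extra column adds 220 + 17 = 237 px.
(767 + 17) / 237 = 3.31, so 3 columns fit.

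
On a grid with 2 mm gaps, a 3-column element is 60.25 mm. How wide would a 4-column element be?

60.25 − 2·2 = 56.25; ÷3 gives c = 18.75 mm.
Span of 4: 4·18.75 + 3·2 = 75 + 6 = 81 mm.

81 mm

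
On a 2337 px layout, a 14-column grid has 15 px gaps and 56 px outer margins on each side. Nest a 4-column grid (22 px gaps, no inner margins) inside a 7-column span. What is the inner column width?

259.75 px

Take off 112 px of margins, leaving 2225 px.
2225 − 13·15 = 2030; ÷14 gives c = 145 px.
7 columns plus 6 gaps: 1015 + 90 = 1105 px.
4 columns + 3 gaps: 4d + 3·22 = 1105.
4d = 1105 − 66 = 1039, so d = 259.75 px.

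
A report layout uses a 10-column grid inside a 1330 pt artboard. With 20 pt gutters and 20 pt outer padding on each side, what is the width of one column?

Take off 40 pt of margins, leaving 1290 pt.
10c + 9·20 = 1290 → 10c = 1110 → c = 111 pt.

111 pt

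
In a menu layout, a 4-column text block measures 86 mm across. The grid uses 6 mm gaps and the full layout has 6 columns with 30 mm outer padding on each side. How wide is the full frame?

192 mm

4 columns + 3 gaps: 4c + 3·6 = 86.
4c = 86 − 18 = 68, so c = 17 mm.
Total width: 2·30 + 6·17 + 5·6 = 192 mm.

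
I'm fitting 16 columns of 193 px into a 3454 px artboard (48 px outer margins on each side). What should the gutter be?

18 px

Take off 96 px of margins, leaving 3358 px.
16·193 + 15g = 3358 → 15g = 270 → g = 18 px.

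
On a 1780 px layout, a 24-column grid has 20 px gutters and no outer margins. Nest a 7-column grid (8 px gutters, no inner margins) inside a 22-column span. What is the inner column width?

24 columns + 23 gutters: 24c + 23·20 = 1780.
24c = 1780 − 460 = 1320, so c = 55 px.
Span of 22: 22·55 + 21·20 = 1210 + 420 = 1630 px.
7 columns + 6 gutters: 7d + 6·8 = 1630.
7d = 1630 − 48 = 1582, so d = 226 px.

226 px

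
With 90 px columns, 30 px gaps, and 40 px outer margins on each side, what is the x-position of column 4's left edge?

400 px

Before column 4: the margin + 3 columns + 3 gaps.
Offset = 40 + 3·(90 + 30) = 40 + 360 = 400 px.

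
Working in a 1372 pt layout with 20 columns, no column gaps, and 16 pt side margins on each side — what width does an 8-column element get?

Take off 32 pt of margins, leaving 1340 pt.
With no column gaps, each column is 1340/20 = 67 pt.
With no column gaps, 8 columns span 8·67 = 536 pt.

536 pt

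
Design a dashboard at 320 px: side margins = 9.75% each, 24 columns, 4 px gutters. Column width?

6.9 px

Each margin = 9.75% of 320 = 31.2 px; content = 320 − 2·31.2 = 257.6 px.
257.6 − 23·4 = 165.6; ÷24 gives c = 6.9 px.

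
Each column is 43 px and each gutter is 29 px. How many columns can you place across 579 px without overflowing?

8 columns

Each extra column adds 43 + 29 = 72 px.
(579 + 29) / 72 = 8.44, so 8 columns fit.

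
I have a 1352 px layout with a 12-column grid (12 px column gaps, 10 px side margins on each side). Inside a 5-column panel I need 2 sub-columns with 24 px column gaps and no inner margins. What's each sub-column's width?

262 px

Outer content = 1352 − 2·10 = 1332 px.
1332 − 11·12 = 1200; ÷12 gives c = 100 px.
5-column span = 5·100 + 4·12 = 548 px.
Subtracting 1 column gap of 24 leaves 524 for 2 columns, so d = 262 px.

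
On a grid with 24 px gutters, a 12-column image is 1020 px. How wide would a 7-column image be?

585 px

1020 − 11·24 = 756; ÷12 gives c = 63 px.
7-column span = 7·63 + 6·24 = 585 px.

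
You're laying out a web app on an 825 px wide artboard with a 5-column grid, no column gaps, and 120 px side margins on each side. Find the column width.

Content width = 825 − 2·120 = 585 px.
585 / 5 = 117 px per column.

117 px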